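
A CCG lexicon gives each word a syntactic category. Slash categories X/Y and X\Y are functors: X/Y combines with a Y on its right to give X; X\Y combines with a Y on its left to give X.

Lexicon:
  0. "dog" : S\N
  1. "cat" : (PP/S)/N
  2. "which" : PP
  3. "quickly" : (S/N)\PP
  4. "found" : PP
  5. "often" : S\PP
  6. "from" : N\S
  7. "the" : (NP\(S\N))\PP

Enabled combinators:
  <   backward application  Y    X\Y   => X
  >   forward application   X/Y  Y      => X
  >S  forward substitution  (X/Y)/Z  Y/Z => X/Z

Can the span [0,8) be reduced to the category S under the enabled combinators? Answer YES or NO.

S\N (PP/S)/N PP (S/N)\PP PP S\PP N\S (NP\(S\N))\PP
CKY chart[0,8] = {NP}; S ∉ chart

NO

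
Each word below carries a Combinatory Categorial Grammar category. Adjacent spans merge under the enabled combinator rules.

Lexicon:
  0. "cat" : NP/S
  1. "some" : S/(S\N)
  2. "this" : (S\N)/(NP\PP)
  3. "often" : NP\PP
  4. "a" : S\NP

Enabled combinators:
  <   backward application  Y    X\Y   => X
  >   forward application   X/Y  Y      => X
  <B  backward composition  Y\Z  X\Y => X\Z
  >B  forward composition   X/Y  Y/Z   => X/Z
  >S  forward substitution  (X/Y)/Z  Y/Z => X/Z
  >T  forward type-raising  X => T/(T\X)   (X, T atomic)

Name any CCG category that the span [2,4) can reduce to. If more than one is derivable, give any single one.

[0,5] S   <
  [0,4] NP   >
    [0,1] "cat" : NP/S
    [1,4] S   >
      [1,2] "some" : S/(S\N)
      [2,4] S\N   >
        [2,3] "this" : (S\N)/(NP\PP)
        [3,4] "often" : NP\PP
  [4,5] "a" : S\NP

S\N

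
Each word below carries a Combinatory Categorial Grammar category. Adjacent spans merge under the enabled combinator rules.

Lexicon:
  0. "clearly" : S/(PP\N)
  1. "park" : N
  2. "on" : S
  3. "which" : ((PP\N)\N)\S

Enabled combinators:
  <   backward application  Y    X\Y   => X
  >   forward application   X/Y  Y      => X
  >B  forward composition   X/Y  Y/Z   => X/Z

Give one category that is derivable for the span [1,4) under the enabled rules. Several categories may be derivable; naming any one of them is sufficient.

PP\N

[0,4] S   >
  [0,1] "clearly" : S/(PP\N)
  [1,4] PP\N   <
    [1,2] "park" : N
    [2,4] (PP\N)\N   <
      [2,3] "on" : S
      [3,4] "which" : ((PP\N)\N)\S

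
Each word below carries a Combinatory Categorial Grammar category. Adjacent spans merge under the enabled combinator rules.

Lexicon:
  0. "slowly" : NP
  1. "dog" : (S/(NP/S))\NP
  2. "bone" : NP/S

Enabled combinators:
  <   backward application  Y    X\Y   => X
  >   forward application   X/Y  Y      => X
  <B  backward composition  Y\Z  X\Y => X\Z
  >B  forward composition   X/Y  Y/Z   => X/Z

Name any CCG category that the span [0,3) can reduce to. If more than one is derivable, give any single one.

[0,3] S   >
  [0,2] S/(NP/S)   <
    [0,1] "slowly" : NP
    [1,2] "dog" : (S/(NP/S))\NP
  [2,3] "bone" : NP/S

S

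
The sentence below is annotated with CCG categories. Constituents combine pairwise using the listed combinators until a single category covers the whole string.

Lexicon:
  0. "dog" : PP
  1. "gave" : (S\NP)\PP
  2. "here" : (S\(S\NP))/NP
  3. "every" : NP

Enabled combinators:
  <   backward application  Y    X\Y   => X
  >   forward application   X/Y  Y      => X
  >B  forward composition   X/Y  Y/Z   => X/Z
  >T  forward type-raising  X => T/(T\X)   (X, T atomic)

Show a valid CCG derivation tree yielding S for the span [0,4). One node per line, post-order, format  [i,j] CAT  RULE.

[0,4] S   <
  [0,2] S\NP   <
    [0,1] "dog" : PP
    [1,2] "gave" : (S\NP)\PP
  [2,4] S\(S\NP)   >
    [2,3] "here" : (S\(S\NP))/NP
    [3,4] "every" : NP

[0,1] PP  lex  "dog"
[1,2] (S\NP)\PP  lex  "gave"
[0,2] S\NP  <  k=1
[2,3] (S\(S\NP))/NP  lex  "here"
[3,4] NP  lex  "every"
[2,4] S\(S\NP)  >  k=3
[0,4] S  <  k=2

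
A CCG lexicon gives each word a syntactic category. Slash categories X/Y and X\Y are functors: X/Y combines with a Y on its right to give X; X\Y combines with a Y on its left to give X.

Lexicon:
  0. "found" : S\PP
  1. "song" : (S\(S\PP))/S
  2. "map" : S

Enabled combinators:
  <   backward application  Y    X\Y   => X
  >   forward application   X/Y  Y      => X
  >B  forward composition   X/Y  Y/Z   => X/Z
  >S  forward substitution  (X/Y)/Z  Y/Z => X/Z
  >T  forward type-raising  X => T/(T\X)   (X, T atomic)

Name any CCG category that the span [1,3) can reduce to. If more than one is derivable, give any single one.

S\(S\PP)

[0,3] S   <
  [0,1] "found" : S\PP
  [1,3] S\(S\PP)   >
    [1,2] "song" : (S\(S\PP))/S
    [2,3] "map" : S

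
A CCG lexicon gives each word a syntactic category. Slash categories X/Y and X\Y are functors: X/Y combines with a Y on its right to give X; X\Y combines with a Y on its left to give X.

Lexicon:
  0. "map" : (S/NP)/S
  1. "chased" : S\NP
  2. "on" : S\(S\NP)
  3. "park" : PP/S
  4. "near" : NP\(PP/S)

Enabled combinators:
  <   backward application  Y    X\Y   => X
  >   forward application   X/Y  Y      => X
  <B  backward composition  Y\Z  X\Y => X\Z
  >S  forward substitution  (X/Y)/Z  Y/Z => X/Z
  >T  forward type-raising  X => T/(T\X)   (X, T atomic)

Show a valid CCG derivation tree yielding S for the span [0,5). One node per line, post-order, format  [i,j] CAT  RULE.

[0,5] S   >
  [0,3] S/NP   >
    [0,1] "map" : (S/NP)/S
    [1,3] S   <
      [1,2] "chased" : S\NP
      [2,3] "on" : S\(S\NP)
  [3,5] NP   <
    [3,4] "park" : PP/S
    [4,5] "near" : NP\(PP/S)

[0,1] (S/NP)/S  lex  "map"
[1,2] S\NP  lex  "chased"
[2,3] S\(S\NP)  lex  "on"
[1,3] S  <  k=2
[0,3] S/NP  >  k=1
[3,4] PP/S  lex  "park"
[4,5] NP\(PP/S)  lex  "near"
[3,5] NP  <  k=4
[0,5] S  >  k=3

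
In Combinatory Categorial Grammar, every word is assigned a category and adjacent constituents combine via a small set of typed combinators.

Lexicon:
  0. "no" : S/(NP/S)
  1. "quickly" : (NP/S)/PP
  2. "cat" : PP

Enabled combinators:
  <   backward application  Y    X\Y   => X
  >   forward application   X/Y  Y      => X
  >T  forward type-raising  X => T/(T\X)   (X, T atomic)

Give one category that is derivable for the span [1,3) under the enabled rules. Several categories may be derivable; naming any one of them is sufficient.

[0,3] S   >
  [0,1] "no" : S/(NP/S)
  [1,3] NP/S   >
    [1,2] "quickly" : (NP/S)/PP
    [2,3] "cat" : PP

NP/S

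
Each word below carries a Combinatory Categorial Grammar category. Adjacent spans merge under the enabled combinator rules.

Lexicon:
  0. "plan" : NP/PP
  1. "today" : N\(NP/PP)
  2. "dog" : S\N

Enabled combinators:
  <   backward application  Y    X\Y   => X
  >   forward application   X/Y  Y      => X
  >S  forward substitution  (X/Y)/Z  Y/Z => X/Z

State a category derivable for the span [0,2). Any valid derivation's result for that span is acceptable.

N

[0,3] S   <
  [0,2] N   <
    [0,1] "plan" : NP/PP
    [1,2] "today" : N\(NP/PP)
  [2,3] "dog" : S\N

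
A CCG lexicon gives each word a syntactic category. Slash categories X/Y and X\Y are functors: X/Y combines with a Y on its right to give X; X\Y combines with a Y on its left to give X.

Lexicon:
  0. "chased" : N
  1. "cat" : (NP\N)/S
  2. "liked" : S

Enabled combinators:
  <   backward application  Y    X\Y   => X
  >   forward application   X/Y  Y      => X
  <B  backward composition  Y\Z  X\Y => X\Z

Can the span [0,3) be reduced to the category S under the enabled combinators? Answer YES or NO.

NO

N (NP\N)/S S
CKY chart[0,3] = {NP}; S ∉ chart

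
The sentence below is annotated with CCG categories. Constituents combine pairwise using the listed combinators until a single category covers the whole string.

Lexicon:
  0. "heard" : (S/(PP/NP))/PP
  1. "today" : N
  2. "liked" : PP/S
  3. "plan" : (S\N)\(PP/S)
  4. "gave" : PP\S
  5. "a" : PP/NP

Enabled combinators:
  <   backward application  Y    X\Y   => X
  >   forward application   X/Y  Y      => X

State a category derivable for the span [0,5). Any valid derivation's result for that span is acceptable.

S/(PP/NP)

[0,6] S   >
  [0,5] S/(PP/NP)   >
    [0,1] "heard" : (S/(PP/NP))/PP
    [1,5] PP   <
      [1,4] S   <
        [1,2] "today" : N
        [2,4] S\N   <
          [2,3] "liked" : PP/S
          [3,4] "plan" : (S\N)\(PP/S)
      [4,5] "gave" : PP\S
  [5,6] "a" : PP/NP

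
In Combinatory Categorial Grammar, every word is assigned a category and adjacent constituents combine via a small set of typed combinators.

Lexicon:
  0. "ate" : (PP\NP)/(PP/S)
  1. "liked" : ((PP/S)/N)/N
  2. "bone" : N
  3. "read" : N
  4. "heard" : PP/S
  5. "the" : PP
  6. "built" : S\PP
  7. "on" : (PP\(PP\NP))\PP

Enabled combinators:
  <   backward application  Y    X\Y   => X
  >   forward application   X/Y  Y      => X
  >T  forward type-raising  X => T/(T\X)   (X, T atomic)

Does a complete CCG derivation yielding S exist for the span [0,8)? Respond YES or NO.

(PP\NP)/(PP/S) ((PP/S)/N)/N N N PP/S PP S\PP (PP\(PP\NP))\PP
CKY chart[0,8] = {N/(N\PP), NP/(NP\PP), PP, PP/(PP\PP), S/(S\PP)}; S ∉ chart

NO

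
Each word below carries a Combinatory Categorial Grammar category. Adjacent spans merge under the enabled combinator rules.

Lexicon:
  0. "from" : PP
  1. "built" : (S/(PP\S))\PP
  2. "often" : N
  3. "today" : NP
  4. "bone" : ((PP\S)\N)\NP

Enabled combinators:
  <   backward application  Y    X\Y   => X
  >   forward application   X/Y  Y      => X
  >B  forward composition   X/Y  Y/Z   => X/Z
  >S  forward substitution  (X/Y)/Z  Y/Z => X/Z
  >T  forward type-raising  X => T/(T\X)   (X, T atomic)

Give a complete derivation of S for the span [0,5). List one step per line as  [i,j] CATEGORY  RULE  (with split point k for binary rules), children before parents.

[0,1] PP  lex  "from"
[1,2] (S/(PP\S))\PP  lex  "built"
[0,2] S/(PP\S)  <  k=1
[2,3] N  lex  "often"
[3,4] NP  lex  "today"
[4,5] ((PP\S)\N)\NP  lex  "bone"
[3,5] (PP\S)\N  <  k=4
[2,5] PP\S  <  k=3
[0,5] S  >  k=2

[0,5] S   >
  [0,2] S/(PP\S)   <
    [0,1] "from" : PP
    [1,2] "built" : (S/(PP\S))\PP
  [2,5] PP\S   <
    [2,3] "often" : N
    [3,5] (PP\S)\N   <
      [3,4] "today" : NP
      [4,5] "bone" : ((PP\S)\N)\NP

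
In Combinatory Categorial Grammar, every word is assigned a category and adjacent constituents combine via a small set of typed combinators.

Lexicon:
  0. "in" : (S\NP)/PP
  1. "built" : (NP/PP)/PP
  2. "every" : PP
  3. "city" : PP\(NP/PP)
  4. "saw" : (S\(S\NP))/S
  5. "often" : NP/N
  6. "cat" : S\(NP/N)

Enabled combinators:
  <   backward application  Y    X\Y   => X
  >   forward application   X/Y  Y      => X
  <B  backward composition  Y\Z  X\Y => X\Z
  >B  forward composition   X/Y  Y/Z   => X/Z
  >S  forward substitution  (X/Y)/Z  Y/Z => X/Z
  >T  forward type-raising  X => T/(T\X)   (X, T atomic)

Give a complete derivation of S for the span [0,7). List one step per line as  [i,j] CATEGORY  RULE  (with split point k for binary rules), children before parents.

[0,7] S   <
  [0,4] S\NP   >
    [0,1] "in" : (S\NP)/PP
    [1,4] PP   <
      [1,3] NP/PP   >
        [1,2] "built" : (NP/PP)/PP
        [2,3] "every" : PP
      [3,4] "city" : PP\(NP/PP)
  [4,7] S\(S\NP)   >
    [4,5] "saw" : (S\(S\NP))/S
    [5,7] S   <
      [5,6] "often" : NP/N
      [6,7] "cat" : S\(NP/N)

[0,1] (S\NP)/PP  lex  "in"
[1,2] (NP/PP)/PP  lex  "built"
[2,3] PP  lex  "every"
[1,3] NP/PP  >  k=2
[3,4] PP\(NP/PP)  lex  "city"
[1,4] PP  <  k=3
[0,4] S\NP  >  k=1
[4,5] (S\(S\NP))/S  lex  "saw"
[5,6] NP/N  lex  "often"
[6,7] S\(NP/N)  lex  "cat"
[5,7] S  <  k=6
[4,7] S\(S\NP)  >  k=5
[0,7] S  <  k=4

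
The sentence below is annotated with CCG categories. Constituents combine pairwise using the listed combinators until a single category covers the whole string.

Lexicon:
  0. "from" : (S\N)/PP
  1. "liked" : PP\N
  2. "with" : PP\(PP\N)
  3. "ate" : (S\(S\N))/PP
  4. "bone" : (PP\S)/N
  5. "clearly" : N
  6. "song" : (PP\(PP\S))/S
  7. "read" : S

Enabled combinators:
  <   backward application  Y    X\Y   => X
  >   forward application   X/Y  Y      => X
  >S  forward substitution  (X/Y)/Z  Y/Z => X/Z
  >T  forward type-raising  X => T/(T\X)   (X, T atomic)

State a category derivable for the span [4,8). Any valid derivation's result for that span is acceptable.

PP

[0,8] S   <
  [0,3] S\N   >
    [0,1] "from" : (S\N)/PP
    [1,3] PP   <
      [1,2] "liked" : PP\N
      [2,3] "with" : PP\(PP\N)
  [3,8] S\(S\N)   >
    [3,4] "ate" : (S\(S\N))/PP
    [4,8] PP   <
      [4,6] PP\S   >
        [4,5] "bone" : (PP\S)/N
        [5,6] "clearly" : N
      [6,8] PP\(PP\S)   >
        [6,7] "song" : (PP\(PP\S))/S
        [7,8] "read" : S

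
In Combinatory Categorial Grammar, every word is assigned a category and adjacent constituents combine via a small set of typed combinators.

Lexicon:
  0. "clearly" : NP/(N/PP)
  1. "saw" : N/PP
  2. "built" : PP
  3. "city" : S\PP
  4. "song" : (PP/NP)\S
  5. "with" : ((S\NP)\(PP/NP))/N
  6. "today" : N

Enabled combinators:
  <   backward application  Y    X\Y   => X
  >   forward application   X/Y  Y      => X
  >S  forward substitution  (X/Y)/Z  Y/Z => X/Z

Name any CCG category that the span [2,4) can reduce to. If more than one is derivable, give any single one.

S

[0,7] S   <
  [0,2] NP   >
    [0,1] "clearly" : NP/(N/PP)
    [1,2] "saw" : N/PP
  [2,7] S\NP   <
    [2,5] PP/NP   <
      [2,4] S   <
        [2,3] "built" : PP
        [3,4] "city" : S\PP
      [4,5] "song" : (PP/NP)\S
    [5,7] (S\NP)\(PP/NP)   >
      [5,6] "with" : ((S\NP)\(PP/NP))/N
      [6,7] "today" : N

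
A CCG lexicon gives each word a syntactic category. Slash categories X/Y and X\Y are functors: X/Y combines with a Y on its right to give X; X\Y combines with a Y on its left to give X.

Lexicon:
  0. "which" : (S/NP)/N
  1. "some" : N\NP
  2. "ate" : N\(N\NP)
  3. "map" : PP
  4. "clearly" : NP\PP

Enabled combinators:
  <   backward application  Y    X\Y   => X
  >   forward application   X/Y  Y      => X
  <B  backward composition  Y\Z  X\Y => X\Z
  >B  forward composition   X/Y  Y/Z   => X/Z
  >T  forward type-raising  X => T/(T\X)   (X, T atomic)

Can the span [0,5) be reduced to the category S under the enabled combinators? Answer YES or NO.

YES

[0,5] S   >
  [0,3] S/NP   >
    [0,1] "which" : (S/NP)/N
    [1,3] N   <
      [1,2] "some" : N\NP
      [2,3] "ate" : N\(N\NP)
  [3,5] NP   >
    [3,4] NP/(NP\PP)   >T
      [3,4] "map" : PP
    [4,5] "clearly" : NP\PP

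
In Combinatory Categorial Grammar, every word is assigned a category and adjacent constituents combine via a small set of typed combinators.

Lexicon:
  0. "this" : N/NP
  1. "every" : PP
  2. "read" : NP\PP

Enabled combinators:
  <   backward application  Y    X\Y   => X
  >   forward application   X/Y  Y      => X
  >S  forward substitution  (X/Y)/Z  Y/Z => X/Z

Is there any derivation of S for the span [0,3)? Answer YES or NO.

NO

N/NP PP NP\PP
CKY chart[0,3] = {N}; S ∉ chart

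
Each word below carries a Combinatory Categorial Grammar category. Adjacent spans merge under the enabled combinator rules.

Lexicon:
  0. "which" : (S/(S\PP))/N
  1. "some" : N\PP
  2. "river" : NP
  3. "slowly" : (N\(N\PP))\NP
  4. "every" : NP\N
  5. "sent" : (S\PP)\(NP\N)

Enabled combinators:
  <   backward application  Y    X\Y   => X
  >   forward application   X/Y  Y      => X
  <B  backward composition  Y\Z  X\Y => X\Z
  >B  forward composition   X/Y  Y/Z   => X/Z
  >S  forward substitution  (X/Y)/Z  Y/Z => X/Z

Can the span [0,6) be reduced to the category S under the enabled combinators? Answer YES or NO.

YES

[0,6] S   >
  [0,4] S/(S\PP)   >
    [0,1] "which" : (S/(S\PP))/N
    [1,4] N   <
      [1,2] "some" : N\PP
      [2,4] N\(N\PP)   <
        [2,3] "river" : NP
        [3,4] "slowly" : (N\(N\PP))\NP
  [4,6] S\PP   <
    [4,5] "every" : NP\N
    [5,6] "sent" : (S\PP)\(NP\N)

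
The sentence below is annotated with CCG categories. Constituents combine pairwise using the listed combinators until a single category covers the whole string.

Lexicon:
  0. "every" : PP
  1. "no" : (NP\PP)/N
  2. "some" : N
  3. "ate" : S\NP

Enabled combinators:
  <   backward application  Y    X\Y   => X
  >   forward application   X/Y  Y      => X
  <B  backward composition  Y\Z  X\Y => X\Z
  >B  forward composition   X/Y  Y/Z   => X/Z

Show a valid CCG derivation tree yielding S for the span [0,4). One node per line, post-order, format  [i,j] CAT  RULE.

[0,1] PP  lex  "every"
[1,2] (NP\PP)/N  lex  "no"
[2,3] N  lex  "some"
[1,3] NP\PP  >  k=2
[3,4] S\NP  lex  "ate"
[1,4] S\PP  <B  k=3
[0,4] S  <  k=1

[0,4] S   <
  [0,1] "every" : PP
  [1,4] S\PP   <B
    [1,3] NP\PP   >
      [1,2] "no" : (NP\PP)/N
      [2,3] "some" : N
    [3,4] "ate" : S\NP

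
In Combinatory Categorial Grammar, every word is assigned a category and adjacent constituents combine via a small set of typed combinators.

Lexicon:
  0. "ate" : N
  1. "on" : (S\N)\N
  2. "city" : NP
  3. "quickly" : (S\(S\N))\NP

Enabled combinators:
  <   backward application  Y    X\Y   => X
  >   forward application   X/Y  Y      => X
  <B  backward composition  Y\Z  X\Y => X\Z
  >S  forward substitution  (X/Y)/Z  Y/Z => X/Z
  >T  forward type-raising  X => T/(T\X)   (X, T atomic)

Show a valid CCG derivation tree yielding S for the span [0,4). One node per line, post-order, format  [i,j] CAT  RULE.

[0,1] N  lex  "ate"
[1,2] (S\N)\N  lex  "on"
[0,2] S\N  <  k=1
[2,3] NP  lex  "city"
[3,4] (S\(S\N))\NP  lex  "quickly"
[2,4] S\(S\N)  <  k=3
[0,4] S  <  k=2

[0,4] S   <
  [0,2] S\N   <
    [0,1] "ate" : N
    [1,2] "on" : (S\N)\N
  [2,4] S\(S\N)   <
    [2,3] "city" : NP
    [3,4] "quickly" : (S\(S\N))\NP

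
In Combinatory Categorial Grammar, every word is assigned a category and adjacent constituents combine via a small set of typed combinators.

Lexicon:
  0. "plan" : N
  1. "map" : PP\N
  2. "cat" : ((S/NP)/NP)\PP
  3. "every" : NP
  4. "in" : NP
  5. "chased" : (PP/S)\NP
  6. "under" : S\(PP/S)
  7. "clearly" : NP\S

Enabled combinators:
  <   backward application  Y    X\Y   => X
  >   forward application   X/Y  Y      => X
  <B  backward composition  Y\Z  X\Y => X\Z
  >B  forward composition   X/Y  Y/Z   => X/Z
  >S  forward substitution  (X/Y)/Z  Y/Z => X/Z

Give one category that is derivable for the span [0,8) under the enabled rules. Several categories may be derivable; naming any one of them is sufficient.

[0,8] S   >
  [0,4] S/NP   >
    [0,3] (S/NP)/NP   <
      [0,2] PP   <
        [0,1] "plan" : N
        [1,2] "map" : PP\N
      [2,3] "cat" : ((S/NP)/NP)\PP
    [3,4] "every" : NP
  [4,8] NP   <
    [4,7] S   <
      [4,6] PP/S   <
        [4,5] "in" : NP
        [5,6] "chased" : (PP/S)\NP
      [6,7] "under" : S\(PP/S)
    [7,8] "clearly" : NP\S

S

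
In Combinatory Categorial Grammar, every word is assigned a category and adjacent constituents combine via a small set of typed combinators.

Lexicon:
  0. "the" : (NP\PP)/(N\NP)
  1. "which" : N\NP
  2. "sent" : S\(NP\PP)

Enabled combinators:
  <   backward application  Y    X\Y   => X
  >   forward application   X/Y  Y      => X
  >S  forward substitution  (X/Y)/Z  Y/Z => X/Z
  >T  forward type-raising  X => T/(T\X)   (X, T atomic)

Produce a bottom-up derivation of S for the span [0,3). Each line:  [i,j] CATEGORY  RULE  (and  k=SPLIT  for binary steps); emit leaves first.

[0,3] S   <
  [0,2] NP\PP   >
    [0,1] "the" : (NP\PP)/(N\NP)
    [1,2] "which" : N\NP
  [2,3] "sent" : S\(NP\PP)

[0,1] (NP\PP)/(N\NP)  lex  "the"
[1,2] N\NP  lex  "which"
[0,2] NP\PP  >  k=1
[2,3] S\(NP\PP)  lex  "sent"
[0,3] S  <  k=2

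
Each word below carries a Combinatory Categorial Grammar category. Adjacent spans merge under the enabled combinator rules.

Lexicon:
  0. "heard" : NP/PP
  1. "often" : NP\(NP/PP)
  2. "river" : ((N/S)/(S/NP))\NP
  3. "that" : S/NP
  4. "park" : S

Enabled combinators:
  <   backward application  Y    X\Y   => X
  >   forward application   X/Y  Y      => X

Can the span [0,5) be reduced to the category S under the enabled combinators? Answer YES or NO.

NP/PP NP\(NP/PP) ((N/S)/(S/NP))\NP S/NP S
CKY chart[0,5] = {N}; S ∉ chart

NO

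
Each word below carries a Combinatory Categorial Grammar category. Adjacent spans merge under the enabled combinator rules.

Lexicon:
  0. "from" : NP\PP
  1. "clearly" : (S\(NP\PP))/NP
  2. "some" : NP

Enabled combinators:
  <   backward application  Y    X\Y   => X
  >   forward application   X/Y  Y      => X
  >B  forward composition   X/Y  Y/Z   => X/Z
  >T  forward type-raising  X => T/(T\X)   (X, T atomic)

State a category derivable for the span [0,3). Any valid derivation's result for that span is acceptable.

S

[0,3] S   <
  [0,1] "from" : NP\PP
  [1,3] S\(NP\PP)   >
    [1,2] "clearly" : (S\(NP\PP))/NP
    [2,3] "some" : NP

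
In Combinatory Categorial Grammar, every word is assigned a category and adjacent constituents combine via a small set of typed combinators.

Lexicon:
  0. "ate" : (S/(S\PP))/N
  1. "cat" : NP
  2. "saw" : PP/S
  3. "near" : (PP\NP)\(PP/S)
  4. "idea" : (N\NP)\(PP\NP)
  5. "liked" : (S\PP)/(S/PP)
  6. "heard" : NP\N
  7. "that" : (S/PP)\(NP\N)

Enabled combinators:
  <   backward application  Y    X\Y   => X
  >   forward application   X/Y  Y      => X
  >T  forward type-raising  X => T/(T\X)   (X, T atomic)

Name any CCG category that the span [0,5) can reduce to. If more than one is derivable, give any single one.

[0,8] S   >
  [0,5] S/(S\PP)   >
    [0,1] "ate" : (S/(S\PP))/N
    [1,5] N   <
      [1,2] "cat" : NP
      [2,5] N\NP   <
        [2,4] PP\NP   <
          [2,3] "saw" : PP/S
          [3,4] "near" : (PP\NP)\(PP/S)
        [4,5] "idea" : (N\NP)\(PP\NP)
  [5,8] S\PP   >
    [5,6] "liked" : (S\PP)/(S/PP)
    [6,8] S/PP   <
      [6,7] "heard" : NP\N
      [7,8] "that" : (S/PP)\(NP\N)

S/(S\PP)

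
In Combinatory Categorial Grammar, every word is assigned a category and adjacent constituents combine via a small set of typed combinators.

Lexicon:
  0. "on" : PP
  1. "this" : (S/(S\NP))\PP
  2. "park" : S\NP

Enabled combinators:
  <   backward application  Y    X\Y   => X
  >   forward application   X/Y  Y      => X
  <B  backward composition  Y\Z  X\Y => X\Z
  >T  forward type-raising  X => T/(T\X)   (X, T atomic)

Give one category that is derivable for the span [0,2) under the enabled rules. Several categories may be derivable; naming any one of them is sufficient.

[0,3] S   >
  [0,2] S/(S\NP)   <
    [0,1] "on" : PP
    [1,2] "this" : (S/(S\NP))\PP
  [2,3] "park" : S\NP

S/(S\NP)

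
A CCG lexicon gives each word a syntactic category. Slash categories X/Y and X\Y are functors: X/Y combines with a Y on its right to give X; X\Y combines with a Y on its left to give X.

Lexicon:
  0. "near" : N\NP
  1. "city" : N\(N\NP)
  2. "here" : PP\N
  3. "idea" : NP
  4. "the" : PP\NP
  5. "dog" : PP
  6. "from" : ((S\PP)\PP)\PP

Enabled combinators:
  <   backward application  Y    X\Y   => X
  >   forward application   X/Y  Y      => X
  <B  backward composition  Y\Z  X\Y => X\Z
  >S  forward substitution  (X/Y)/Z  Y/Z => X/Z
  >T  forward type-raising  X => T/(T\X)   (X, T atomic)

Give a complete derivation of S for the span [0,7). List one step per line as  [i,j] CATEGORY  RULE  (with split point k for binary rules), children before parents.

[0,1] N\NP  lex  "near"
[1,2] N\(N\NP)  lex  "city"
[0,2] N  <  k=1
[2,3] PP\N  lex  "here"
[0,3] PP  <  k=2
[3,4] NP  lex  "idea"
[4,5] PP\NP  lex  "the"
[3,5] PP  <  k=4
[5,6] PP  lex  "dog"
[6,7] ((S\PP)\PP)\PP  lex  "from"
[5,7] (S\PP)\PP  <  k=6
[3,7] S\PP  <  k=5
[0,7] S  <  k=3

[0,7] S   <
  [0,3] PP   <
    [0,2] N   <
      [0,1] "near" : N\NP
      [1,2] "city" : N\(N\NP)
    [2,3] "here" : PP\N
  [3,7] S\PP   <
    [3,5] PP   <
      [3,4] "idea" : NP
      [4,5] "the" : PP\NP
    [5,7] (S\PP)\PP   <
      [5,6] "dog" : PP
      [6,7] "from" : ((S\PP)\PP)\PP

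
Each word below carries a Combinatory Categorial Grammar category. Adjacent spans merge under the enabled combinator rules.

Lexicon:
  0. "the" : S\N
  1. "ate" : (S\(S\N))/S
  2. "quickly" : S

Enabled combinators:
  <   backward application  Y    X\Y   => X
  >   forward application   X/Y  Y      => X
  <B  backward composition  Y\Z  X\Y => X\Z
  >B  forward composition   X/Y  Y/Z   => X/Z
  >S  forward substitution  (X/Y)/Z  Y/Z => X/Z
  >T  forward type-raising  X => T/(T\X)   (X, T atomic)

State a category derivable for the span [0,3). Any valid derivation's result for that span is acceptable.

S

[0,3] S   <
  [0,1] "the" : S\N
  [1,3] S\(S\N)   >
    [1,2] "ate" : (S\(S\N))/S
    [2,3] "quickly" : S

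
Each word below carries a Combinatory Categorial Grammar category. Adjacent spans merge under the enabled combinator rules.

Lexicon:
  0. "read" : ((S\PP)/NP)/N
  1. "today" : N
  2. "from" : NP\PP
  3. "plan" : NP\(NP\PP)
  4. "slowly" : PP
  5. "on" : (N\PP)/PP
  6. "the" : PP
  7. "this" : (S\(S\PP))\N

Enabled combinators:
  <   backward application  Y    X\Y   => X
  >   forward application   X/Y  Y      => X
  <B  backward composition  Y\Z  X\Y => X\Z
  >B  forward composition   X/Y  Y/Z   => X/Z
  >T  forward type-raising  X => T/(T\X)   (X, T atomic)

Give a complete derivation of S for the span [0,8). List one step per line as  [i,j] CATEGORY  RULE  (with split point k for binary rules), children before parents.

[0,8] S   <
  [0,4] S\PP   >
    [0,2] (S\PP)/NP   >
      [0,1] "read" : ((S\PP)/NP)/N
      [1,2] "today" : N
    [2,4] NP   <
      [2,3] "from" : NP\PP
      [3,4] "plan" : NP\(NP\PP)
  [4,8] S\(S\PP)   <
    [4,7] N   <
      [4,5] "slowly" : PP
      [5,7] N\PP   >
        [5,6] "on" : (N\PP)/PP
        [6,7] "the" : PP
    [7,8] "this" : (S\(S\PP))\N

[0,1] ((S\PP)/NP)/N  lex  "read"
[1,2] N  lex  "today"
[0,2] (S\PP)/NP  >  k=1
[2,3] NP\PP  lex  "from"
[3,4] NP\(NP\PP)  lex  "plan"
[2,4] NP  <  k=3
[0,4] S\PP  >  k=2
[4,5] PP  lex  "slowly"
[5,6] (N\PP)/PP  lex  "on"
[6,7] PP  lex  "the"
[5,7] N\PP  >  k=6
[4,7] N  <  k=5
[7,8] (S\(S\PP))\N  lex  "this"
[4,8] S\(S\PP)  <  k=7
[0,8] S  <  k=4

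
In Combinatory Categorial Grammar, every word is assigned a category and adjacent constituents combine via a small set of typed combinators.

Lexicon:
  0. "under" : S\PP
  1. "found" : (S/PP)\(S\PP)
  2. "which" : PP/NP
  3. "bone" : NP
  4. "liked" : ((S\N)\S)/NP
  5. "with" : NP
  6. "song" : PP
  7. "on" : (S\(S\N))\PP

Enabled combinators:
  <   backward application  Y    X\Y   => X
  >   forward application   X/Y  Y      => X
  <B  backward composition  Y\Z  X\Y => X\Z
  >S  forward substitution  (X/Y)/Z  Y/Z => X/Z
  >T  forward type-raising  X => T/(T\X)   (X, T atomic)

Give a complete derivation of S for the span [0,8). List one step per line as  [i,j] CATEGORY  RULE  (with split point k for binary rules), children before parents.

[0,8] S   <
  [0,6] S\N   <
    [0,4] S   >
      [0,2] S/PP   <
        [0,1] "under" : S\PP
        [1,2] "found" : (S/PP)\(S\PP)
      [2,4] PP   >
        [2,3] "which" : PP/NP
        [3,4] "bone" : NP
    [4,6] (S\N)\S   >
      [4,5] "liked" : ((S\N)\S)/NP
      [5,6] "with" : NP
  [6,8] S\(S\N)   <
    [6,7] "song" : PP
    [7,8] "on" : (S\(S\N))\PP

[0,1] S\PP  lex  "under"
[1,2] (S/PP)\(S\PP)  lex  "found"
[0,2] S/PP  <  k=1
[2,3] PP/NP  lex  "which"
[3,4] NP  lex  "bone"
[2,4] PP  >  k=3
[0,4] S  >  k=2
[4,5] ((S\N)\S)/NP  lex  "liked"
[5,6] NP  lex  "with"
[4,6] (S\N)\S  >  k=5
[0,6] S\N  <  k=4
[6,7] PP  lex  "song"
[7,8] (S\(S\N))\PP  lex  "on"
[6,8] S\(S\N)  <  k=7
[0,8] S  <  k=6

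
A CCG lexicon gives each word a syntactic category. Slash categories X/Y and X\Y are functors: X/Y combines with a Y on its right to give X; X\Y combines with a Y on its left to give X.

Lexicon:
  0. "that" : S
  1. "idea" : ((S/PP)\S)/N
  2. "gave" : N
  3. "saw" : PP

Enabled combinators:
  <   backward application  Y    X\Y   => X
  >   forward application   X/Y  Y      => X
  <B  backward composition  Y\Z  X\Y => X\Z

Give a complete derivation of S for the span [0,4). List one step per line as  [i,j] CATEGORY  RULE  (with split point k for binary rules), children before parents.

[0,4] S   >
  [0,3] S/PP   <
    [0,1] "that" : S
    [1,3] (S/PP)\S   >
      [1,2] "idea" : ((S/PP)\S)/N
      [2,3] "gave" : N
  [3,4] "saw" : PP

[0,1] S  lex  "that"
[1,2] ((S/PP)\S)/N  lex  "idea"
[2,3] N  lex  "gave"
[1,3] (S/PP)\S  >  k=2
[0,3] S/PP  <  k=1
[3,4] PP  lex  "saw"
[0,4] S  >  k=3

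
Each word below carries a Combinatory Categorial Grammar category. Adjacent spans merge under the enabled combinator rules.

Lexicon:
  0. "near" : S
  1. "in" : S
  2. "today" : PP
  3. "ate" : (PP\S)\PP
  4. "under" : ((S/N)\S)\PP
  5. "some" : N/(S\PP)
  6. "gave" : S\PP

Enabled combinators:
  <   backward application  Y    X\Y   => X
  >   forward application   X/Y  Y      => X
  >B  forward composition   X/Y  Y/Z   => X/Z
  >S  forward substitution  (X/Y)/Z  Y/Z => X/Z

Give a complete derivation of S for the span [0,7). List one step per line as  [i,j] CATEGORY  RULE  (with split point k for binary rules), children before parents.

[0,1] S  lex  "near"
[1,2] S  lex  "in"
[2,3] PP  lex  "today"
[3,4] (PP\S)\PP  lex  "ate"
[2,4] PP\S  <  k=3
[1,4] PP  <  k=2
[4,5] ((S/N)\S)\PP  lex  "under"
[1,5] (S/N)\S  <  k=4
[0,5] S/N  <  k=1
[5,6] N/(S\PP)  lex  "some"
[6,7] S\PP  lex  "gave"
[5,7] N  >  k=6
[0,7] S  >  k=5

[0,7] S   >
  [0,5] S/N   <
    [0,1] "near" : S
    [1,5] (S/N)\S   <
      [1,4] PP   <
        [1,2] "in" : S
        [2,4] PP\S   <
          [2,3] "today" : PP
          [3,4] "ate" : (PP\S)\PP
      [4,5] "under" : ((S/N)\S)\PP
  [5,7] N   >
    [5,6] "some" : N/(S\PP)
    [6,7] "gave" : S\PP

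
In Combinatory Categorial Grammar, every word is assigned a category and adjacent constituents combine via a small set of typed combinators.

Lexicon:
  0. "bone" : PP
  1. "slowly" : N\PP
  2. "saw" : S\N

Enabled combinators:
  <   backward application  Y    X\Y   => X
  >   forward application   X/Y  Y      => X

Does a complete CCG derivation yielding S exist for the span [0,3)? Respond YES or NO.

YES

[0,3] S   <
  [0,2] N   <
    [0,1] "bone" : PP
    [1,2] "slowly" : N\PP
  [2,3] "saw" : S\N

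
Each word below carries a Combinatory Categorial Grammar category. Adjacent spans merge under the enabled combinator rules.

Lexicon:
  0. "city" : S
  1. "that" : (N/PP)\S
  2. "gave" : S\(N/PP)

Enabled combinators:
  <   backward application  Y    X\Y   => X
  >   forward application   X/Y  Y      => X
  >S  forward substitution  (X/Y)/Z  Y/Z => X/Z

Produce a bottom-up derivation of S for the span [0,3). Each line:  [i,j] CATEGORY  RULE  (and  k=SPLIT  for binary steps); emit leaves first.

[0,1] S  lex  "city"
[1,2] (N/PP)\S  lex  "that"
[0,2] N/PP  <  k=1
[2,3] S\(N/PP)  lex  "gave"
[0,3] S  <  k=2

[0,3] S   <
  [0,2] N/PP   <
    [0,1] "city" : S
    [1,2] "that" : (N/PP)\S
  [2,3] "gave" : S\(N/PP)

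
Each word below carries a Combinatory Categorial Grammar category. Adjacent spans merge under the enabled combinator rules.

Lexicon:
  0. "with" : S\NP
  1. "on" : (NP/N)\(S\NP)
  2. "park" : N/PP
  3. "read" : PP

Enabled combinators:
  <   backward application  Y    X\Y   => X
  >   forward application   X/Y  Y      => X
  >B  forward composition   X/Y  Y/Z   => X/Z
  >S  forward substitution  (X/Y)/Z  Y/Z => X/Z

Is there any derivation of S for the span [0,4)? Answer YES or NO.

NO

S\NP (NP/N)\(S\NP) N/PP PP
CKY chart[0,4] = {NP}; S ∉ chart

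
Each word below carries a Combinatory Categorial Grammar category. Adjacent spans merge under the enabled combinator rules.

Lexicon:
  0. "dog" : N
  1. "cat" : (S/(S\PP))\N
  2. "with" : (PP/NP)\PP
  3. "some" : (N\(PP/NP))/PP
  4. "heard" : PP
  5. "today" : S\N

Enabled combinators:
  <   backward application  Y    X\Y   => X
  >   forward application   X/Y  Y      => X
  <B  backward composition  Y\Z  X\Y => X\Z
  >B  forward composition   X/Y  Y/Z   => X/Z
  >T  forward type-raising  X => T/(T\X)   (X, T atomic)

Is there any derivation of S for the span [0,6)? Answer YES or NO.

[0,6] S   >
  [0,2] S/(S\PP)   <
    [0,1] "dog" : N
    [1,2] "cat" : (S/(S\PP))\N
  [2,6] S\PP   <B
    [2,5] N\PP   <B
      [2,3] "with" : (PP/NP)\PP
      [3,5] N\(PP/NP)   >
        [3,4] "some" : (N\(PP/NP))/PP
        [4,5] "heard" : PP
    [5,6] "today" : S\N

YES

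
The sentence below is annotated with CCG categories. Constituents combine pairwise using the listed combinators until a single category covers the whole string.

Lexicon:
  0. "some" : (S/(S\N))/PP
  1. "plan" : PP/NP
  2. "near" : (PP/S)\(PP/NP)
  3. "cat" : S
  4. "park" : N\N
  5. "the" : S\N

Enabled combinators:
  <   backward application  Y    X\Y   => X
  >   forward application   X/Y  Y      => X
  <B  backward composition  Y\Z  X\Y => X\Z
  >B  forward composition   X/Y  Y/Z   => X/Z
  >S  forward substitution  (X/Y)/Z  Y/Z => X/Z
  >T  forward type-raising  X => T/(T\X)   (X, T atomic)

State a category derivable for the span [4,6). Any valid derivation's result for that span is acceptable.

[0,6] S   >
  [0,4] S/(S\N)   >
    [0,1] "some" : (S/(S\N))/PP
    [1,4] PP   >
      [1,3] PP/S   <
        [1,2] "plan" : PP/NP
        [2,3] "near" : (PP/S)\(PP/NP)
      [3,4] "cat" : S
  [4,6] S\N   <B
    [4,5] "park" : N\N
    [5,6] "the" : S\N

S\N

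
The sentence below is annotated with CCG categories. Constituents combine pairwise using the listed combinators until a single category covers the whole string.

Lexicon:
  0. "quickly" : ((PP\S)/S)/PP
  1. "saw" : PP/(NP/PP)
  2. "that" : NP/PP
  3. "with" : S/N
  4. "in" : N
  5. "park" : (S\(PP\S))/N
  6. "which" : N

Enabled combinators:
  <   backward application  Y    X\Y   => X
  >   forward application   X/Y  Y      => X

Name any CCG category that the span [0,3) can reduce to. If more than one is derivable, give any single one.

[0,7] S   <
  [0,5] PP\S   >
    [0,3] (PP\S)/S   >
      [0,1] "quickly" : ((PP\S)/S)/PP
      [1,3] PP   >
        [1,2] "saw" : PP/(NP/PP)
        [2,3] "that" : NP/PP
    [3,5] S   >
      [3,4] "with" : S/N
      [4,5] "in" : N
  [5,7] S\(PP\S)   >
    [5,6] "park" : (S\(PP\S))/N
    [6,7] "which" : N

(PP\S)/S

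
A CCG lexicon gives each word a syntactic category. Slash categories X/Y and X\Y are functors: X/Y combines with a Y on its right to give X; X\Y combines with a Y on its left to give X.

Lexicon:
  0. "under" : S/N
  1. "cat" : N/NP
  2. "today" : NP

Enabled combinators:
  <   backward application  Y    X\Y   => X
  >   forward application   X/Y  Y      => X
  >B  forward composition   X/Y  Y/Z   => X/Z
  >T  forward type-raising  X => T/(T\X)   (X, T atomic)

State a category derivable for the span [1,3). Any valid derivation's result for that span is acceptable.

N

[0,3] S   >
  [0,1] "under" : S/N
  [1,3] N   >
    [1,2] "cat" : N/NP
    [2,3] "today" : NP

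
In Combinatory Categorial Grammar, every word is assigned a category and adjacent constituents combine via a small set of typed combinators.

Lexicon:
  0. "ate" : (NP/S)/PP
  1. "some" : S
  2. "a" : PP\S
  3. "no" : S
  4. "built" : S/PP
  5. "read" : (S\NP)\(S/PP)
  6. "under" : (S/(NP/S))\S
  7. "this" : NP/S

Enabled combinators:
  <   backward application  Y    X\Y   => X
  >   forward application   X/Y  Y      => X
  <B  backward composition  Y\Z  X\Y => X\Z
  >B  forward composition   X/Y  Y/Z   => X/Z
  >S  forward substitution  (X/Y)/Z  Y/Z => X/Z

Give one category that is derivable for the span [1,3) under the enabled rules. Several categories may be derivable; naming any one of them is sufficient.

PP

[0,8] S   >
  [0,7] S/(NP/S)   <
    [0,6] S   <
      [0,4] NP   >
        [0,3] NP/S   >
          [0,1] "ate" : (NP/S)/PP
          [1,3] PP   <
            [1,2] "some" : S
            [2,3] "a" : PP\S
        [3,4] "no" : S
      [4,6] S\NP   <
        [4,5] "built" : S/PP
        [5,6] "read" : (S\NP)\(S/PP)
    [6,7] "under" : (S/(NP/S))\S
  [7,8] "this" : NP/S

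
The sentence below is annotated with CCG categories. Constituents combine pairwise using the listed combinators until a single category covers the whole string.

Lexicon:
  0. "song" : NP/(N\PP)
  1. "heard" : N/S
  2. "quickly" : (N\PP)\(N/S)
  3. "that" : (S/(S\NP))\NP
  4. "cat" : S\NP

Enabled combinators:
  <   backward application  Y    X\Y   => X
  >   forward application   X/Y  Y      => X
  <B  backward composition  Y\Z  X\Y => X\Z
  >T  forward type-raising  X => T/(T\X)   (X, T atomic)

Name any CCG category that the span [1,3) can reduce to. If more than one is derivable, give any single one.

[0,5] S   >
  [0,4] S/(S\NP)   <
    [0,3] NP   >
      [0,1] "song" : NP/(N\PP)
      [1,3] N\PP   <
        [1,2] "heard" : N/S
        [2,3] "quickly" : (N\PP)\(N/S)
    [3,4] "that" : (S/(S\NP))\NP
  [4,5] "cat" : S\NP

N\PP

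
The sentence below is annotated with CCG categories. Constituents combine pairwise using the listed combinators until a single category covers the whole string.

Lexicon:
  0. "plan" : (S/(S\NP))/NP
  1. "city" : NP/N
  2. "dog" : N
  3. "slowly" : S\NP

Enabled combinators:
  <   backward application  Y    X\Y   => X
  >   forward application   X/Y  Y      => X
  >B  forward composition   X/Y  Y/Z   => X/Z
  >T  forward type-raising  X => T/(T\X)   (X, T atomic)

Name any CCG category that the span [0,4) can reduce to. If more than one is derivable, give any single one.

S

[0,4] S   >
  [0,3] S/(S\NP)   >
    [0,1] "plan" : (S/(S\NP))/NP
    [1,3] NP   >
      [1,2] "city" : NP/N
      [2,3] "dog" : N
  [3,4] "slowly" : S\NP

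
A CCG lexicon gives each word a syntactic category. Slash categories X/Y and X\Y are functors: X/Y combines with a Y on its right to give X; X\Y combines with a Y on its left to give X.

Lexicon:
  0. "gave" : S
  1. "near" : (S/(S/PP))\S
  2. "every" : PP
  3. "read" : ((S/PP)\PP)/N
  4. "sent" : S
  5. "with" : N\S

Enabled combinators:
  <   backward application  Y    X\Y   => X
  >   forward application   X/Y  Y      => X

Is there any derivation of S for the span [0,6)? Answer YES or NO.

YES

[0,6] S   >
  [0,2] S/(S/PP)   <
    [0,1] "gave" : S
    [1,2] "near" : (S/(S/PP))\S
  [2,6] S/PP   <
    [2,3] "every" : PP
    [3,6] (S/PP)\PP   >
      [3,4] "read" : ((S/PP)\PP)/N
      [4,6] N   <
        [4,5] "sent" : S
        [5,6] "with" : N\S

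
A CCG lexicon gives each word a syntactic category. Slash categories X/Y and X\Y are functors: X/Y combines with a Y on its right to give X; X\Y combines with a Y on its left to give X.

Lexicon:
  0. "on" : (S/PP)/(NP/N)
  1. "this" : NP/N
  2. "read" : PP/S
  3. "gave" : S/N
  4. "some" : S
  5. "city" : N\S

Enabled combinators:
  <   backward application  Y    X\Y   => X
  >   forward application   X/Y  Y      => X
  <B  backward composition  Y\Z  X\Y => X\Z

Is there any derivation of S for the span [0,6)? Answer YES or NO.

YES

[0,6] S   >
  [0,2] S/PP   >
    [0,1] "on" : (S/PP)/(NP/N)
    [1,2] "this" : NP/N
  [2,6] PP   >
    [2,3] "read" : PP/S
    [3,6] S   >
      [3,4] "gave" : S/N
      [4,6] N   <
        [4,5] "some" : S
        [5,6] "city" : N\S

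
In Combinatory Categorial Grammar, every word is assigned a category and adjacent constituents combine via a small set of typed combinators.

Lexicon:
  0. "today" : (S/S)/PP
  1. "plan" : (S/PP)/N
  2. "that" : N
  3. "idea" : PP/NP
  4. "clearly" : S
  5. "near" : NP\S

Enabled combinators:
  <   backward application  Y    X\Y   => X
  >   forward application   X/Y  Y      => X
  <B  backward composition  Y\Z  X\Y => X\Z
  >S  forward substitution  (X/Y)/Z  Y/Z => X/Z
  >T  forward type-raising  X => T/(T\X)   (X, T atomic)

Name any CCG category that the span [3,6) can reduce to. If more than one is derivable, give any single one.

[0,6] S   >
  [0,3] S/PP   >S
    [0,1] "today" : (S/S)/PP
    [1,3] S/PP   >
      [1,2] "plan" : (S/PP)/N
      [2,3] "that" : N
  [3,6] PP   >
    [3,4] "idea" : PP/NP
    [4,6] NP   <
      [4,5] "clearly" : S
      [5,6] "near" : NP\S

PP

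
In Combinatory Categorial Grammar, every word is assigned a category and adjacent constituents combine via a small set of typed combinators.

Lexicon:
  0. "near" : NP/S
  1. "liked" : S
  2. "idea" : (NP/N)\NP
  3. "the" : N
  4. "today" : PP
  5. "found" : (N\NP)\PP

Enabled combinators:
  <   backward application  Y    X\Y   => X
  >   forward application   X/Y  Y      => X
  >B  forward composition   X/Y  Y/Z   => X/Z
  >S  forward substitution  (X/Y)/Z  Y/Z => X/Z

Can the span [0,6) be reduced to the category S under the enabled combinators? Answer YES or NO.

NO

NP/S S (NP/N)\NP N PP (N\NP)\PP
CKY chart[0,6] = {N}; S ∉ chart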